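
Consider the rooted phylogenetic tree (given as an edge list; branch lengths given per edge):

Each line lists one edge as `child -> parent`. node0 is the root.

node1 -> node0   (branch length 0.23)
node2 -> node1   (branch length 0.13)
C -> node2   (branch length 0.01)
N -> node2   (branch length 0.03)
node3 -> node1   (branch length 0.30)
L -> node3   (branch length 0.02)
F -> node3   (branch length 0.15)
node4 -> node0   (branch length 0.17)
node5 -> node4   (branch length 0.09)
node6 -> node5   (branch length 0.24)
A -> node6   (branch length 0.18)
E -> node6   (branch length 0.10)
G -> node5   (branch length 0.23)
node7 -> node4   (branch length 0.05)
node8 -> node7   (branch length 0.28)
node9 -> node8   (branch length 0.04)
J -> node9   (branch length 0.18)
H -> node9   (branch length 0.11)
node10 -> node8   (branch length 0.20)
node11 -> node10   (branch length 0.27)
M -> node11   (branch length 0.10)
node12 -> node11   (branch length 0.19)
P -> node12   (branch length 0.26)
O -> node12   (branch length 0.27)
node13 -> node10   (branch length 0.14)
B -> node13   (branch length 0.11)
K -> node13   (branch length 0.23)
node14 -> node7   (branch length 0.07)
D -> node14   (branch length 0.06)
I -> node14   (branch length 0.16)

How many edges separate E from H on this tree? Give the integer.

7

The MRCA of E and H is the node subtending (((A,E),G),(((J,H),((M,(P,O)),(B,K))),(D,I))).
From E up to that node: 3 branches. From H up to the same node: 4 branches. Total: 3 + 4 = 7.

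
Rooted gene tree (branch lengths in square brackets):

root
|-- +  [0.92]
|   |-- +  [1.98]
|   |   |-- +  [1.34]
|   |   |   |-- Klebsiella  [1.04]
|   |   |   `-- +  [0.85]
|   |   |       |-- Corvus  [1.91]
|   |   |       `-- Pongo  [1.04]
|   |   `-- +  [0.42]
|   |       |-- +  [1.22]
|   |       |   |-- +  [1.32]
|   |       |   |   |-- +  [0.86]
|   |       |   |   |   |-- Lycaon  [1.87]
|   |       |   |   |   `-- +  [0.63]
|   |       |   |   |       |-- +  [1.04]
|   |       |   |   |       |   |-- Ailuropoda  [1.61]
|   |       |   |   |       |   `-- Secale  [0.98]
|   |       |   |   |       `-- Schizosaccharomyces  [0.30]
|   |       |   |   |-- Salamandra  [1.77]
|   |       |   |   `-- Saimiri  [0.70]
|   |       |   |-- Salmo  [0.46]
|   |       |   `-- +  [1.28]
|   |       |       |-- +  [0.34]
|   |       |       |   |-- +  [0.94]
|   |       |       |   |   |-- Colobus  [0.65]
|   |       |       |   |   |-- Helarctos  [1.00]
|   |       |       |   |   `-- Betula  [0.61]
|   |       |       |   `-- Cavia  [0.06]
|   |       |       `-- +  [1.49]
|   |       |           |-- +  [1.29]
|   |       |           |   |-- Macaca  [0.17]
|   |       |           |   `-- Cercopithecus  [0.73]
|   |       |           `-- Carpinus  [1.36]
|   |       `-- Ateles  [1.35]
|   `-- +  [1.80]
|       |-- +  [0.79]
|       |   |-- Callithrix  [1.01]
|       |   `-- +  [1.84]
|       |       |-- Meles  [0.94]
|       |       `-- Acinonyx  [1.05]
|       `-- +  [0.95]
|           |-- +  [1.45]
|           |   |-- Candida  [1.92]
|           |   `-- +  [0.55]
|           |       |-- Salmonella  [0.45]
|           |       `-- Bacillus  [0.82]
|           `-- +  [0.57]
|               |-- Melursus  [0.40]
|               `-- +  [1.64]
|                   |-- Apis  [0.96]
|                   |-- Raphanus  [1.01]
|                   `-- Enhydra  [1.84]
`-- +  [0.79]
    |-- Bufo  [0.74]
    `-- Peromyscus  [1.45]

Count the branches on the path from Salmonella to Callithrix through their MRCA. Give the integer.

6

The MRCA of Salmonella and Callithrix is the node subtending ((Callithrix,(Meles,Acinonyx)),((Candida,(Salmonella,Bacillus)),(Melursus,(Apis,Raphanus,Enhydra)))).
From Salmonella up to that node: 4 branches. From Callithrix up to the same node: 2 branches. Total: 4 + 2 = 6.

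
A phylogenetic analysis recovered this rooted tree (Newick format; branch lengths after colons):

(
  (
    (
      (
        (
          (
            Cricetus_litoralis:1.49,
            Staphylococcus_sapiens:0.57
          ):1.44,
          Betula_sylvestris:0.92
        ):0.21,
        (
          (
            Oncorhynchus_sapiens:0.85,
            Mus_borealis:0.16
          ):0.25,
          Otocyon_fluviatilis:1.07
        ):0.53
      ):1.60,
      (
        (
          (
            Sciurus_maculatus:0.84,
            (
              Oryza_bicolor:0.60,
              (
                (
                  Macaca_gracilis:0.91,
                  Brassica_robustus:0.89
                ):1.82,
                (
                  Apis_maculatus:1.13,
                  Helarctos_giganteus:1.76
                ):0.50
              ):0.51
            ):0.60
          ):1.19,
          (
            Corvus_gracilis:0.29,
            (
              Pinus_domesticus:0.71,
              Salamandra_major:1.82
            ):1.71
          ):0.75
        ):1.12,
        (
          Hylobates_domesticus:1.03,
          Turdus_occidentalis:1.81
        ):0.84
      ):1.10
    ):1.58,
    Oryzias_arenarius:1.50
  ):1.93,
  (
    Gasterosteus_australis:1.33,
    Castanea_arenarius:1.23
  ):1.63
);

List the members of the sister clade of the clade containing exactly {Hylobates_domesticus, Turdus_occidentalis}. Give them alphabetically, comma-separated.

The clade containing exactly {Hylobates_domesticus, Turdus_occidentalis} attaches to the tree at the node subtending (((Sciurus_maculatus,(Oryza_bicolor,((Macaca_gracilis,Brassica_robustus),(Apis_maculatus,Helarctos_giganteus)))),(Corvus_gracilis,(Pinus_domesticus,Salamandra_major))),(Hylobates_domesticus,Turdus_occidentalis)).
The other lineage descending from that same node — the sister group — is ((Sciurus_maculatus,(Oryza_bicolor,((Macaca_gracilis,Brassica_robustus),(Apis_maculatus,Helarctos_giganteus)))),(Corvus_gracilis,(Pinus_domesticus,Salamandra_major))); its 9 tips in alphabetical order are the answer.

Apis_maculatus, Brassica_robustus, Corvus_gracilis, Helarctos_giganteus, Macaca_gracilis, Oryza_bicolor, Pinus_domesticus, Salamandra_major, Sciurus_maculatus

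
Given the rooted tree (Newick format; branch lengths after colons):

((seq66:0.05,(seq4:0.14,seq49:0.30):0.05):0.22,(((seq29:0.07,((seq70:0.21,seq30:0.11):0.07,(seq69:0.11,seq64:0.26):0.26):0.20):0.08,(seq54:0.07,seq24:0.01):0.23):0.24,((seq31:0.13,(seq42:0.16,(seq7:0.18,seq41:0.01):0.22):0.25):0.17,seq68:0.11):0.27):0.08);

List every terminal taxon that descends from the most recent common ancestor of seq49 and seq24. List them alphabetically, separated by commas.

seq24, seq29, seq30, seq31, seq4, seq41, seq42, seq49, seq54, seq64, seq66, seq68, seq69, seq7, seq70

Tracing seq49: it sits inside (seq4,seq49).
Tracing seq24: it sits inside (seq54,seq24).
The smallest clade enclosing both is the whole tree (their MRCA is the root), so the answer is all 15 tips in alphabetical order.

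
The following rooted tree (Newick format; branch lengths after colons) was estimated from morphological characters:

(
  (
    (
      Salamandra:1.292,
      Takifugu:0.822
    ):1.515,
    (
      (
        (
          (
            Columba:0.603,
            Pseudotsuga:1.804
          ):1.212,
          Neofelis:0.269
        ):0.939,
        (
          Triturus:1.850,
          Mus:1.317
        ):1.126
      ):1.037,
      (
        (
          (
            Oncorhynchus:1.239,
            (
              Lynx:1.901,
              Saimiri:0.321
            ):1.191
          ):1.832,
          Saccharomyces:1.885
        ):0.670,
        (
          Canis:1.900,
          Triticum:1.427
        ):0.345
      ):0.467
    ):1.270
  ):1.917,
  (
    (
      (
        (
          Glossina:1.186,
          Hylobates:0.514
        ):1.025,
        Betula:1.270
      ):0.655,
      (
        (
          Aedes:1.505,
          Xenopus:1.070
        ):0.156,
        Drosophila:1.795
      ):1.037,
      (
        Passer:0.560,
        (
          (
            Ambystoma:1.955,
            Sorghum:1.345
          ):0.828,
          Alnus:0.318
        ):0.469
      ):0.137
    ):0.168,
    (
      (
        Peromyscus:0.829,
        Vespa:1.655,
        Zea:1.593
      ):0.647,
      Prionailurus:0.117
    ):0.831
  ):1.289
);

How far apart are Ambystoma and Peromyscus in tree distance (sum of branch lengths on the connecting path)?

5.864

The path runs Ambystoma → … → MRCA → … → Peromyscus; the MRCA is the node subtending ((((Glossina,Hylobates),Betula),((Aedes,Xenopus),Drosophila),(Passer,((Ambystoma,Sorghum),Alnus))),((Peromyscus,Vespa,Zea),Prionailurus)).
Branch lengths along that path: 1.955 + 0.828 + 0.469 + 0.137 + 0.168 + 0.831 + 0.647 + 0.829 = 5.864.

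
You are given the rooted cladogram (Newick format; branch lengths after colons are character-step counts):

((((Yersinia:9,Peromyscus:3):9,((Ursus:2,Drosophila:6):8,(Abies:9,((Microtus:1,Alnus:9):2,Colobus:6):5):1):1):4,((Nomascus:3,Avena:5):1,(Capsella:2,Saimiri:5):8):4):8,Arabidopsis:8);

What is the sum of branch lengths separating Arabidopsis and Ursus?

The path runs Arabidopsis → … → MRCA → … → Ursus; the MRCA is the root of the tree.
Branch lengths along that path: 8 + 8 + 4 + 1 + 8 + 2 = 31.

31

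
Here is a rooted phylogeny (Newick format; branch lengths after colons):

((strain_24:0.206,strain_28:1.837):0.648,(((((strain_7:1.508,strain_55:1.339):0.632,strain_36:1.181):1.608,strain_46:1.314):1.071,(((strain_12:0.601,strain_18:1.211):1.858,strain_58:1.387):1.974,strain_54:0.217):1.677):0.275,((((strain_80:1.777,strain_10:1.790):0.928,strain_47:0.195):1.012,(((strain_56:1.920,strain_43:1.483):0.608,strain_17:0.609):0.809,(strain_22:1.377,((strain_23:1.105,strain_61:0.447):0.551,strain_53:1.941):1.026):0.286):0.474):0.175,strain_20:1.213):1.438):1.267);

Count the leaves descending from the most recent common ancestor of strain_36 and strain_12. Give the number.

8

The MRCA of strain_36 and strain_12 is the node subtending ((((strain_7,strain_55),strain_36),strain_46),(((strain_12,strain_18),strain_58),strain_54)).
That clade contains 8 terminal taxa: strain_12, strain_18, strain_36, strain_46, strain_54, strain_55, strain_58, strain_7.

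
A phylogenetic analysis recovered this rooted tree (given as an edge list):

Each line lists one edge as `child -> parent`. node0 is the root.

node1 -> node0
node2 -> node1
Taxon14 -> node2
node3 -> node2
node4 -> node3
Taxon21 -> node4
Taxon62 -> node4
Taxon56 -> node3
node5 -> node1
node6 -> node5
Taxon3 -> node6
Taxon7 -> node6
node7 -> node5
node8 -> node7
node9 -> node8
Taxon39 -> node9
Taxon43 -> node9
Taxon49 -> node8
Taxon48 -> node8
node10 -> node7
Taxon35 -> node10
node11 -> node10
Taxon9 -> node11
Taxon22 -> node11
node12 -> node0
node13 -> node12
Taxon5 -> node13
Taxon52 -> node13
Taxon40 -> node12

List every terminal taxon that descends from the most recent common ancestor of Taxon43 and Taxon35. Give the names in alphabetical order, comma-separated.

Taxon22, Taxon35, Taxon39, Taxon43, Taxon48, Taxon49, Taxon9

Tracing Taxon43: it sits inside (Taxon39,Taxon43).
Tracing Taxon35: it sits inside (Taxon35,(Taxon9,Taxon22)).
The smallest clade enclosing both is (((Taxon39,Taxon43),Taxon49,Taxon48),(Taxon35,(Taxon9,Taxon22))); the answer is its 7 terminal taxa in alphabetical order.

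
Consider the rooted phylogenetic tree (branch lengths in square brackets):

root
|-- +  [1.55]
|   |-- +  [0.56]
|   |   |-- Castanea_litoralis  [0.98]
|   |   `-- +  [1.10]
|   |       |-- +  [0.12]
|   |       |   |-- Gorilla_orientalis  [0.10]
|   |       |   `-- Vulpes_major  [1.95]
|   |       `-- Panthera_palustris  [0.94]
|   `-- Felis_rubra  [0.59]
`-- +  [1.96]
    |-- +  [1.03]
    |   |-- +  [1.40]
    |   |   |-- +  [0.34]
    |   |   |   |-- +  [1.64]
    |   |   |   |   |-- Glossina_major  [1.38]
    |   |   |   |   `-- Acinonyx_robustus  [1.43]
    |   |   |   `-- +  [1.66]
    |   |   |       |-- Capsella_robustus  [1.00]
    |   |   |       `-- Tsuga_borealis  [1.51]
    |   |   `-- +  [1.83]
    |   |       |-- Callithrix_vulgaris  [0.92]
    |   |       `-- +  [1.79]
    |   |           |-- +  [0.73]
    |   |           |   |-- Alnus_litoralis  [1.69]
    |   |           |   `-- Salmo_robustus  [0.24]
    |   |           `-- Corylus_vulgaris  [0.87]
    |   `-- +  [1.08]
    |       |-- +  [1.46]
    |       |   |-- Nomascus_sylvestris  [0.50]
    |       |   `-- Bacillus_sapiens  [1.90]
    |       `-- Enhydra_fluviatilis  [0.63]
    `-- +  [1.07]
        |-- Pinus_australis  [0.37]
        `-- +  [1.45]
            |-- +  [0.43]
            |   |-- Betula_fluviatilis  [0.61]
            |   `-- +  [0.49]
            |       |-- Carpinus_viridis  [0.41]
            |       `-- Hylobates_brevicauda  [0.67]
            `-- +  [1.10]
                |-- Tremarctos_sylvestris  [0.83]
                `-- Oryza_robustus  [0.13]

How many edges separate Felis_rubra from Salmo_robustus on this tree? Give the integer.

The MRCA of Felis_rubra and Salmo_robustus is the root of the tree.
From Felis_rubra up to that node: 2 branches. From Salmo_robustus up to the same node: 7 branches. Total: 2 + 7 = 9.

9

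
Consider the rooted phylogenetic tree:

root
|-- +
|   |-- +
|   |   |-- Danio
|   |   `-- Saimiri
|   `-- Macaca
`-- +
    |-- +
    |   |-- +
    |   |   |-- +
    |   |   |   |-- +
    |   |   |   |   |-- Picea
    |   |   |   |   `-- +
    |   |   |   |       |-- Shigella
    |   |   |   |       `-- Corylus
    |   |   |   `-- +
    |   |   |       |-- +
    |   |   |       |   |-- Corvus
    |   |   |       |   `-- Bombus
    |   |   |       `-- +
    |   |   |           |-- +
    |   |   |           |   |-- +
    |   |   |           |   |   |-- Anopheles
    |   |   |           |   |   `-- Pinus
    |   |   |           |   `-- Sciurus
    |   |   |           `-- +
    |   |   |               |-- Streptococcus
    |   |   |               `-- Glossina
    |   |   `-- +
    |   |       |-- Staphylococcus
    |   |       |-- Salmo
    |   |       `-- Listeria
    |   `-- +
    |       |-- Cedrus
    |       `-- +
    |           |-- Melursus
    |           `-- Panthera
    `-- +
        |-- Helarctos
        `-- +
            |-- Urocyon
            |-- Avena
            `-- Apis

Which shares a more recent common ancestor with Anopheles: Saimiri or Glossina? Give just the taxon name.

Glossina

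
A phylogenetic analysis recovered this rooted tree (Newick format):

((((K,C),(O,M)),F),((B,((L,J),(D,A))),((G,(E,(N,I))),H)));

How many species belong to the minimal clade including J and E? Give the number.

10

The MRCA of J and E is the node subtending ((B,((L,J),(D,A))),((G,(E,(N,I))),H)).
That clade contains 10 terminal taxa: A, B, D, E, G, H, I, J, L, N.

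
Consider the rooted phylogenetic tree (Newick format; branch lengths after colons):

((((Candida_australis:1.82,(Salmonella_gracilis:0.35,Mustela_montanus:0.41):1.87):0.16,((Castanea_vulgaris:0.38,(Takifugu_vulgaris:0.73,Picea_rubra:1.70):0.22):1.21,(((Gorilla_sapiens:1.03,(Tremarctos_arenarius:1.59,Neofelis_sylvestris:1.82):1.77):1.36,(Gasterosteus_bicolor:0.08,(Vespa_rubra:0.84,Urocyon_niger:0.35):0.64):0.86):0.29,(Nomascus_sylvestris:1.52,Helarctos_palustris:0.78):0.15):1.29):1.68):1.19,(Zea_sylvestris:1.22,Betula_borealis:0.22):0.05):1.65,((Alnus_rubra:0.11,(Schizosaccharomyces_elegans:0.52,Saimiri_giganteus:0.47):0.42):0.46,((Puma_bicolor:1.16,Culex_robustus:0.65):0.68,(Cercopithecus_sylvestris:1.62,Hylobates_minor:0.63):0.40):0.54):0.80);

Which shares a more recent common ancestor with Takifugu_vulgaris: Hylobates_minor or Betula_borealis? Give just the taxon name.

The MRCA of Takifugu_vulgaris and Betula_borealis subtends (((Candida_australis,(Salmonella_gracilis,Mustela_montanus)),((Castanea_vulgaris,(Takifugu_vulgaris,Picea_rubra)),(((Gorilla_sapiens,(Tremarctos_arenarius,Neofelis_sylvestris)),(Gasterosteus_bicolor,(Vespa_rubra,Urocyon_niger))),(Nomascus_sylvestris,Helarctos_palustris)))),(Zea_sylvestris,Betula_borealis)) (16 taxa).
The MRCA of Takifugu_vulgaris and Hylobates_minor is the root, subtending the entire tree (23 taxa).
The first is nested inside the second, so Takifugu_vulgaris shares a more recent common ancestor with Betula_borealis.

Betula_borealis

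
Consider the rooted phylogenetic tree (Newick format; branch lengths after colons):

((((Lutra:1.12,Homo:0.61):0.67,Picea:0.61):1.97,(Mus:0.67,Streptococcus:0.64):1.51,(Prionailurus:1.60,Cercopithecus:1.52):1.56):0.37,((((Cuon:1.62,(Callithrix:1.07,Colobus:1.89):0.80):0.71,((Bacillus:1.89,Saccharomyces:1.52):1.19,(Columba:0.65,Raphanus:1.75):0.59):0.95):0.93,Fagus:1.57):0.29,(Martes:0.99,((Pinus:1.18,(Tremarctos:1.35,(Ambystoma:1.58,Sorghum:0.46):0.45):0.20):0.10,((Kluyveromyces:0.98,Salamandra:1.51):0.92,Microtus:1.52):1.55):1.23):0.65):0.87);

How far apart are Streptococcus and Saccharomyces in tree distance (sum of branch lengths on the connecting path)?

8.27

The path runs Streptococcus → … → MRCA → … → Saccharomyces; the MRCA is the root of the tree.
Branch lengths along that path: 0.64 + 1.51 + 0.37 + 0.87 + 0.29 + 0.93 + 0.95 + 1.19 + 1.52 = 8.27.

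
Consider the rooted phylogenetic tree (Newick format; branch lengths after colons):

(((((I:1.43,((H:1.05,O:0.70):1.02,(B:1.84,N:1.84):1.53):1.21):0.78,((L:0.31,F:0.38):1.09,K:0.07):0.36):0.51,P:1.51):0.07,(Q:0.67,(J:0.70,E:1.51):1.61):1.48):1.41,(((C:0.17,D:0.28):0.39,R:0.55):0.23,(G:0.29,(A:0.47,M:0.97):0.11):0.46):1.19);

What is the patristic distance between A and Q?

The path runs A → … → MRCA → … → Q; the MRCA is the root of the tree.
Branch lengths along that path: 0.47 + 0.11 + 0.46 + 1.19 + 1.41 + 1.48 + 0.67 = 5.79.

5.79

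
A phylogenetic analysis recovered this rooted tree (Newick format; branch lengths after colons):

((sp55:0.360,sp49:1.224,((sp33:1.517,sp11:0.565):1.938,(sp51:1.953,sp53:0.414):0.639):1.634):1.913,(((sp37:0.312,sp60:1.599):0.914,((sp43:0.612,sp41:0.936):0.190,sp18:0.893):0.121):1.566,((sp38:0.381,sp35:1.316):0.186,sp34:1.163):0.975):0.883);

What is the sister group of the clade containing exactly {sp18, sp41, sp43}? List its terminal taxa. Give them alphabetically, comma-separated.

The clade containing exactly {sp18, sp41, sp43} attaches to the tree at the node subtending ((sp37,sp60),((sp43,sp41),sp18)).
The other lineage descending from that same node — the sister group — is (sp37,sp60); its 2 tips in alphabetical order are the answer.

sp37, sp60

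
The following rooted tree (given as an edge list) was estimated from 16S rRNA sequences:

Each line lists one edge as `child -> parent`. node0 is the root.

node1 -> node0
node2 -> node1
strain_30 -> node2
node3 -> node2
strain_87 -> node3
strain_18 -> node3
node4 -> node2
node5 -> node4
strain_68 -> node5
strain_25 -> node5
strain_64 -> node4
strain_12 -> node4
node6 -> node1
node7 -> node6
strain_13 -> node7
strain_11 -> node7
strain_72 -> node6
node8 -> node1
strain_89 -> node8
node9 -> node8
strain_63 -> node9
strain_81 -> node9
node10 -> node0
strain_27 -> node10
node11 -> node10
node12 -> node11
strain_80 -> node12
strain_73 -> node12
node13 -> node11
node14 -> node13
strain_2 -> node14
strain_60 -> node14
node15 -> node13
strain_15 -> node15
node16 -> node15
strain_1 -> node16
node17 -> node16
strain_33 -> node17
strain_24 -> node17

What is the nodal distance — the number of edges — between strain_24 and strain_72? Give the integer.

10

The MRCA of strain_24 and strain_72 is the root of the tree.
From strain_24 up to that node: 7 branches. From strain_72 up to the same node: 3 branches. Total: 7 + 3 = 10.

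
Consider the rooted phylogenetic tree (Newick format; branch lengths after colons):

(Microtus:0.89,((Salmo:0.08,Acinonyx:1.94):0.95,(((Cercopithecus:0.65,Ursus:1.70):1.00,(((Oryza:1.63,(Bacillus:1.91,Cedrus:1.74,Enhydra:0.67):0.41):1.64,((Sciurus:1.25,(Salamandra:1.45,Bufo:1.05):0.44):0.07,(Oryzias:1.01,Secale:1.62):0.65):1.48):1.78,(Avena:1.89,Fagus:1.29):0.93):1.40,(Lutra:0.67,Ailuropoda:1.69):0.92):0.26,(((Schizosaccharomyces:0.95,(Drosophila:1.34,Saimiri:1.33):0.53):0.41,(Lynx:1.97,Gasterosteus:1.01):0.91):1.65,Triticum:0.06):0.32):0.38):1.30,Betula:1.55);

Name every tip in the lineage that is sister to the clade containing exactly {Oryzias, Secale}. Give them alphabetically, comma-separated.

Bufo, Salamandra, Sciurus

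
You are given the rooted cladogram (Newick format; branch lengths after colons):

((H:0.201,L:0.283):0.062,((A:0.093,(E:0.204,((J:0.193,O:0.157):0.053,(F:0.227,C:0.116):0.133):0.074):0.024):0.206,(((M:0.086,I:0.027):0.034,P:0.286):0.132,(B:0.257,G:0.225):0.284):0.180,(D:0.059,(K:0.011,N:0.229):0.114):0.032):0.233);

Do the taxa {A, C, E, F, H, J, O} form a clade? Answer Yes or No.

The MRCA of the listed taxa is the root, so the smallest clade containing them is the whole tree.
That clade also contains B, D, G, I, K, L, M, N, P, which are not in the proposed group, so the group is not monophyletic.

No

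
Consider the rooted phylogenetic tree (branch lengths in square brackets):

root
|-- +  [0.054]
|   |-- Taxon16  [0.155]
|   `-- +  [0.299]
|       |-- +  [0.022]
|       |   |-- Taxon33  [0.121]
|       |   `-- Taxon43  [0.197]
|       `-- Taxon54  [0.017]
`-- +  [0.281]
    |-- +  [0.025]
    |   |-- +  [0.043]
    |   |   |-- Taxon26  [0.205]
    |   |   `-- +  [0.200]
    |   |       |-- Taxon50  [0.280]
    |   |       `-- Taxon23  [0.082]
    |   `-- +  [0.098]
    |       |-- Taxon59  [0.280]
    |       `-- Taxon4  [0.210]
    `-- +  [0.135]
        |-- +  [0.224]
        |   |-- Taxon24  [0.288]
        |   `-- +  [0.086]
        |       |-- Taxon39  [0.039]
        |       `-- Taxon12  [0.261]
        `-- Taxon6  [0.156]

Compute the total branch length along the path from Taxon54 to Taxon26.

0.924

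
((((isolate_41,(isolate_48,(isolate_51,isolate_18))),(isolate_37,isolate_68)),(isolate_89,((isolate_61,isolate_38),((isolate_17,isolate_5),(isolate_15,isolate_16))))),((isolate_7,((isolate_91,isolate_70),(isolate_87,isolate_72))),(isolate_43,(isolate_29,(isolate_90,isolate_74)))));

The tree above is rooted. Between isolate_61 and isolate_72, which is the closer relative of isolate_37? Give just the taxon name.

The MRCA of isolate_37 and isolate_61 subtends (((isolate_41,(isolate_48,(isolate_51,isolate_18))),(isolate_37,isolate_68)),(isolate_89,((isolate_61,isolate_38),((isolate_17,isolate_5),(isolate_15,isolate_16))))) (13 taxa).
The MRCA of isolate_37 and isolate_72 is the root, subtending the entire tree (22 taxa).
The first is nested inside the second, so isolate_37 shares a more recent common ancestor with isolate_61.

isolate_61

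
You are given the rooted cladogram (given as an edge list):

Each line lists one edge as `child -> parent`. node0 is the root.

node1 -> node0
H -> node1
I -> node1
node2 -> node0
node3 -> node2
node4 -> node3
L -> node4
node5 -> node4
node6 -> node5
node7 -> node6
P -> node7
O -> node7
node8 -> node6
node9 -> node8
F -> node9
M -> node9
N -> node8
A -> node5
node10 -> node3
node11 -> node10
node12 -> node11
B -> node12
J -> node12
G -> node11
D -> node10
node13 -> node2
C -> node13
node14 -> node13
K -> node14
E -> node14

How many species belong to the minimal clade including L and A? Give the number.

7

The MRCA of L and A is the node subtending (L,(((P,O),((F,M),N)),A)).
That clade contains 7 terminal taxa: A, F, L, M, N, O, P.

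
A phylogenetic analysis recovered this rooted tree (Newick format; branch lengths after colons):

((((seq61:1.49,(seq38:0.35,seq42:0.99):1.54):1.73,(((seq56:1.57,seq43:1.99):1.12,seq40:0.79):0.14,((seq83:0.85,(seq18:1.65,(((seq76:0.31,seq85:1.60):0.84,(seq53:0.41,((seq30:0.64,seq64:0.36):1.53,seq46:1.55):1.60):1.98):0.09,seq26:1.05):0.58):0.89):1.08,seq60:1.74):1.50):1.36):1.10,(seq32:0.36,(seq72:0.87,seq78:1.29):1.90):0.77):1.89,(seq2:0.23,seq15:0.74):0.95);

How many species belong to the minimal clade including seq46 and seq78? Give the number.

19

The MRCA of seq46 and seq78 is the node subtending (((seq61,(seq38,seq42)),(((seq56,seq43),seq40),((seq83,(seq18,(((seq76,seq85),(seq53,((seq30,seq64),seq46))),seq26))),seq60))),(seq32,(seq72,seq78))).
That clade contains 19 terminal taxa: seq18, seq26, seq30, seq32, seq38, seq40, seq42, seq43, seq46, seq53, seq56, seq60, seq61, seq64, seq72, seq76, seq78, seq83, seq85.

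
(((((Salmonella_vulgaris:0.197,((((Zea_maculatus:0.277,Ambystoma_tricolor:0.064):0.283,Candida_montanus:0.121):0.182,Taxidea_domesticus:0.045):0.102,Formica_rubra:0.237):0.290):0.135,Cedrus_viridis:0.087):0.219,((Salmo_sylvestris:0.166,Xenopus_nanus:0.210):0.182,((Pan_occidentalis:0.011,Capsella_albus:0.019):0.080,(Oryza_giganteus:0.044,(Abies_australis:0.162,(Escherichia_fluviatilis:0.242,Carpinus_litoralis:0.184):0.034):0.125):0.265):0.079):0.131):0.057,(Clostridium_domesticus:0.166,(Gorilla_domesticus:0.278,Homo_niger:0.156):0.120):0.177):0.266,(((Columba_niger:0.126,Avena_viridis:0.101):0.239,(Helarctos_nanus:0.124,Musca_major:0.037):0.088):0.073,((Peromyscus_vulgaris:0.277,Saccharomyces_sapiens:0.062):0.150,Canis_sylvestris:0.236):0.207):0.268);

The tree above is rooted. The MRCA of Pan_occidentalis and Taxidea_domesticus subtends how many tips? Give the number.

The MRCA of Pan_occidentalis and Taxidea_domesticus is the node subtending (((Salmonella_vulgaris,((((Zea_maculatus,Ambystoma_tricolor),Candida_montanus),Taxidea_domesticus),Formica_rubra)),Cedrus_viridis),((Salmo_sylvestris,Xenopus_nanus),((Pan_occidentalis,Capsella_albus),(Oryza_giganteus,(Abies_australis,(Escherichia_fluviatilis,Carpinus_litoralis)))))).
That clade contains 15 terminal taxa: Abies_australis, Ambystoma_tricolor, Candida_montanus, Capsella_albus, Carpinus_litoralis, Cedrus_viridis, Escherichia_fluviatilis, Formica_rubra, Oryza_giganteus, Pan_occidentalis, Salmo_sylvestris, Salmonella_vulgaris, Taxidea_domesticus, Xenopus_nanus, Zea_maculatus.

15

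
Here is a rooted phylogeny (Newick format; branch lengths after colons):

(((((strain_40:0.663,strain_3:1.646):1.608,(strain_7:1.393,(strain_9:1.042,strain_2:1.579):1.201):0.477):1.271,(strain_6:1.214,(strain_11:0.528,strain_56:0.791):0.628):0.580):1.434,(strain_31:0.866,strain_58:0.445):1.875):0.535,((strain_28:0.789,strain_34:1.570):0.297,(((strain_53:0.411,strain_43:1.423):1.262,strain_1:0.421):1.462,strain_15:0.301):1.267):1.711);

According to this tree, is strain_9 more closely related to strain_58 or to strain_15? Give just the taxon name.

strain_58

The MRCA of strain_9 and strain_58 subtends ((((strain_40,strain_3),(strain_7,(strain_9,strain_2))),(strain_6,(strain_11,strain_56))),(strain_31,strain_58)) (10 taxa).
The MRCA of strain_9 and strain_15 is the root, subtending the entire tree (16 taxa).
The first is nested inside the second, so strain_9 shares a more recent common ancestor with strain_58.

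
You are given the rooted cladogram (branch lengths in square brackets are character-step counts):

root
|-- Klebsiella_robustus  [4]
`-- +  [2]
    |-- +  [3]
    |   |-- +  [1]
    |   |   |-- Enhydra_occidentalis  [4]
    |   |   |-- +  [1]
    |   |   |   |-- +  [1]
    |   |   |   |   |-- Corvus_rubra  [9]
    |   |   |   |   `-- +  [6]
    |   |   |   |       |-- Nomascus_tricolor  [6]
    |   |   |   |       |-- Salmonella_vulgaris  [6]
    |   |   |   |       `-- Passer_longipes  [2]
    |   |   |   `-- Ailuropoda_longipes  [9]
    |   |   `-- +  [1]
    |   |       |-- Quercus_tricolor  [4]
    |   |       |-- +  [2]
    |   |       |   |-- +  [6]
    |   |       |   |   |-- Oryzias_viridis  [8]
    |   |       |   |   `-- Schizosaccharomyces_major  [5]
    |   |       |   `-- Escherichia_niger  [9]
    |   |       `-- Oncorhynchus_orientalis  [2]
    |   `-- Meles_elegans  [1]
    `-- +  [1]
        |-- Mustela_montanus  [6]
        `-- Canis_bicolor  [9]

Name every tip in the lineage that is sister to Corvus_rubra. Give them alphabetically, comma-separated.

Corvus_rubra attaches to the tree at the node subtending (Corvus_rubra,(Nomascus_tricolor,Salmonella_vulgaris,Passer_longipes)).
The other lineage descending from that same node — the sister group — is (Nomascus_tricolor,Salmonella_vulgaris,Passer_longipes); its 3 tips in alphabetical order are the answer.

Nomascus_tricolor, Passer_longipes, Salmonella_vulgaris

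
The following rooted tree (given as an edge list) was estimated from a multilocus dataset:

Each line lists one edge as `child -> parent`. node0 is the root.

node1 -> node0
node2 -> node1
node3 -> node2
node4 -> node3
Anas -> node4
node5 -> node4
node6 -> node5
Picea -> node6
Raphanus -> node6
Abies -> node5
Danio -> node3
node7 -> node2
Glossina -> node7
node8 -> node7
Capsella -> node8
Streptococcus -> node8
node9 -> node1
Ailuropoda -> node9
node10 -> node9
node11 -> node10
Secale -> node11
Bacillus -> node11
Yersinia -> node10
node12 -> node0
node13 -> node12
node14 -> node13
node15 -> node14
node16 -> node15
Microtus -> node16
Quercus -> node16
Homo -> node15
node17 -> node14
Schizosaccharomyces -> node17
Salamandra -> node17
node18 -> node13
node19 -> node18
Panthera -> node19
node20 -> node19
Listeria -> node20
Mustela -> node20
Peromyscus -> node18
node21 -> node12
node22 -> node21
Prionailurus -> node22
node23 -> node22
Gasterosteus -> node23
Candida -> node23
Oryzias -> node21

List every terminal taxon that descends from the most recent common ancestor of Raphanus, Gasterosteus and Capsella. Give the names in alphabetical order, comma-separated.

Abies, Ailuropoda, Anas, Bacillus, Candida, Capsella, Danio, Gasterosteus, Glossina, Homo, Listeria, Microtus, Mustela, Oryzias, Panthera, Peromyscus, Picea, Prionailurus, Quercus, Raphanus, Salamandra, Schizosaccharomyces, Secale, Streptococcus, Yersinia

Tracing Raphanus: it sits inside (Picea,Raphanus).
Tracing Gasterosteus: it sits inside (Gasterosteus,Candida).
Tracing Capsella: it sits inside (Capsella,Streptococcus).
The smallest clade enclosing all 3 is the whole tree (their MRCA is the root), so the answer is all 25 tips in alphabetical order.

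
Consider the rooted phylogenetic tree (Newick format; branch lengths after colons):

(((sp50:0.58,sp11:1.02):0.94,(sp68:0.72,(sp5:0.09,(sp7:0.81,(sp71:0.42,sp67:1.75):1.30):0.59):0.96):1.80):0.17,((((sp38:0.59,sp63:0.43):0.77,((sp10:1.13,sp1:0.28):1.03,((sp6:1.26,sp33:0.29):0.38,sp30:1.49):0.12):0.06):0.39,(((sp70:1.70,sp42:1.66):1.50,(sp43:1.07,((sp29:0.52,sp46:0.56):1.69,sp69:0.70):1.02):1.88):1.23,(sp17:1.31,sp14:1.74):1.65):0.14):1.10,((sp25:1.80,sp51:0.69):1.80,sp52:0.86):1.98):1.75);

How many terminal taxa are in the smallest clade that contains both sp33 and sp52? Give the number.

18

The MRCA of sp33 and sp52 is the node subtending ((((sp38,sp63),((sp10,sp1),((sp6,sp33),sp30))),(((sp70,sp42),(sp43,((sp29,sp46),sp69))),(sp17,sp14))),((sp25,sp51),sp52)).
That clade contains 18 terminal taxa: sp1, sp10, sp14, sp17, sp25, sp29, sp30, sp33, sp38, sp42, sp43, sp46, sp51, sp52, sp6, sp63, sp69, sp70.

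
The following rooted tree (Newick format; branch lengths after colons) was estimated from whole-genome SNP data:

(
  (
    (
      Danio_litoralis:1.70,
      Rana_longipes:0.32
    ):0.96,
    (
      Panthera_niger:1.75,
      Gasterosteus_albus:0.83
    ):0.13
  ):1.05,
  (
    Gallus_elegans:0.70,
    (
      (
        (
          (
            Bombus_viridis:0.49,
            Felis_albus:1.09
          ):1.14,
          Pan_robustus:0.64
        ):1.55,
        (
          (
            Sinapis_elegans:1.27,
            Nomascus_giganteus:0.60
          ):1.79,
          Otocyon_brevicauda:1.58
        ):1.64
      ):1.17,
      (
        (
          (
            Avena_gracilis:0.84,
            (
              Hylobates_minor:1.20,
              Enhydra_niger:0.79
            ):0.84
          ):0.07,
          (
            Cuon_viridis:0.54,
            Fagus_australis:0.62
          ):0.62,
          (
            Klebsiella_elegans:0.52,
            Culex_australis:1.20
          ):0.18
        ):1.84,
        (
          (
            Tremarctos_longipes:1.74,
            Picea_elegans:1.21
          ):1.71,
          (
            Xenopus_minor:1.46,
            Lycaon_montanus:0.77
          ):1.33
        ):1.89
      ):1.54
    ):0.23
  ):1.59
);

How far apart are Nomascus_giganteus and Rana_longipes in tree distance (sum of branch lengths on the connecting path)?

9.35

The path runs Nomascus_giganteus → … → MRCA → … → Rana_longipes; the MRCA is the root of the tree.
Branch lengths along that path: 0.60 + 1.79 + 1.64 + 1.17 + 0.23 + 1.59 + 1.05 + 0.96 + 0.32 = 9.35.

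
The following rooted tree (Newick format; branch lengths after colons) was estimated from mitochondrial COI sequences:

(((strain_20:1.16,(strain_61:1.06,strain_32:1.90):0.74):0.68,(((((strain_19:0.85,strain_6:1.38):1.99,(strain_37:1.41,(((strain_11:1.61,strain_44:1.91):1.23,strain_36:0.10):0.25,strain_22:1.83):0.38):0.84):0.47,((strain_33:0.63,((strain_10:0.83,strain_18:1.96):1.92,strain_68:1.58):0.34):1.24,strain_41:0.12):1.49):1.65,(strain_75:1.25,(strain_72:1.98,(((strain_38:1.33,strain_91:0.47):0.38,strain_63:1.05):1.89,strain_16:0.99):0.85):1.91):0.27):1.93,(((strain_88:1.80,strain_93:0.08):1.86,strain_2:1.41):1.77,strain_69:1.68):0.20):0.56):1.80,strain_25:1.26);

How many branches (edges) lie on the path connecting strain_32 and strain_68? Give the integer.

The MRCA of strain_32 and strain_68 is the node subtending ((strain_20,(strain_61,strain_32)),(((((strain_19,strain_6),(strain_37,(((strain_11,strain_44),strain_36),strain_22))),((strain_33,((strain_10,strain_18),strain_68)),strain_41)),(strain_75,(strain_72,(((strain_38,strain_91),strain_63),strain_16)))),(((strain_88,strain_93),strain_2),strain_69))).
From strain_32 up to that node: 3 branches. From strain_68 up to the same node: 7 branches. Total: 3 + 7 = 10.

10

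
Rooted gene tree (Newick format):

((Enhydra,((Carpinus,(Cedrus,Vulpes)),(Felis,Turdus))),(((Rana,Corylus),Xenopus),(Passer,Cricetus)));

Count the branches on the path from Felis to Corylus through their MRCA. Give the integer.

The MRCA of Felis and Corylus is the root of the tree.
From Felis up to that node: 4 branches. From Corylus up to the same node: 4 branches. Total: 4 + 4 = 8.

8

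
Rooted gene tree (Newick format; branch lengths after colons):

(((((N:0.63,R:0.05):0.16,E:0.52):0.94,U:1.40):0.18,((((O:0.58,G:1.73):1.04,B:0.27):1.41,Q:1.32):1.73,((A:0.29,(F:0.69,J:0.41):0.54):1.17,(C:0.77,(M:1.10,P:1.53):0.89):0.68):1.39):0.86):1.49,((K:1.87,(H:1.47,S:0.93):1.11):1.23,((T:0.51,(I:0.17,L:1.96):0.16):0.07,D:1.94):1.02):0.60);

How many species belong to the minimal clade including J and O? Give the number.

The MRCA of J and O is the node subtending ((((O,G),B),Q),((A,(F,J)),(C,(M,P)))).
That clade contains 10 terminal taxa: A, B, C, F, G, J, M, O, P, Q.

10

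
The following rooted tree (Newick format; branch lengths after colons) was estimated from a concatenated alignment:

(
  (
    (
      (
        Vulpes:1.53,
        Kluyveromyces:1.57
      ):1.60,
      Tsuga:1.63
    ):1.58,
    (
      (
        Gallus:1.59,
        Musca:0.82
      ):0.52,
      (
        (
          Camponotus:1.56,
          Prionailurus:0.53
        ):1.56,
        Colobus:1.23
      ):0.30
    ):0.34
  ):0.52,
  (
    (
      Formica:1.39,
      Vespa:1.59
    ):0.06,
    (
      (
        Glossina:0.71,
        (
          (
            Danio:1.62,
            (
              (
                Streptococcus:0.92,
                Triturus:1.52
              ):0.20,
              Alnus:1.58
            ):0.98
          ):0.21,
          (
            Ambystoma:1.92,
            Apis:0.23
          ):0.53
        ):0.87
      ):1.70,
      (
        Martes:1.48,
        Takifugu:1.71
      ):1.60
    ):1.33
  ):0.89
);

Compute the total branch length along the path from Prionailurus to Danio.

9.87

The path runs Prionailurus → … → MRCA → … → Danio; the MRCA is the root of the tree.
Branch lengths along that path: 0.53 + 1.56 + 0.30 + 0.34 + 0.52 + 0.89 + 1.33 + 1.70 + 0.87 + 0.21 + 1.62 = 9.87.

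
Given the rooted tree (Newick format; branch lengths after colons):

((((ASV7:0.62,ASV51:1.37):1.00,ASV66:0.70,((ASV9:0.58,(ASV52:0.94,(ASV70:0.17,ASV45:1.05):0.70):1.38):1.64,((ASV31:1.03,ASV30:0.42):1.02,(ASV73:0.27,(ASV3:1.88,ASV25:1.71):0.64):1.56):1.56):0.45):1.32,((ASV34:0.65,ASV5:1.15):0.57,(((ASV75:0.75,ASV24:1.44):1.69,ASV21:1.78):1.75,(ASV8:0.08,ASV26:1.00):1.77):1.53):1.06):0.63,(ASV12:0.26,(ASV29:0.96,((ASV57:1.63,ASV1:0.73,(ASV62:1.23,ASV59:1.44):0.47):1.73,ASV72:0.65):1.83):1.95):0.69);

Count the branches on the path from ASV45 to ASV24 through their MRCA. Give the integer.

11

The MRCA of ASV45 and ASV24 is the node subtending (((ASV7,ASV51),ASV66,((ASV9,(ASV52,(ASV70,ASV45))),((ASV31,ASV30),(ASV73,(ASV3,ASV25))))),((ASV34,ASV5),(((ASV75,ASV24),ASV21),(ASV8,ASV26)))).
From ASV45 up to that node: 6 branches. From ASV24 up to the same node: 5 branches. Total: 6 + 5 = 11.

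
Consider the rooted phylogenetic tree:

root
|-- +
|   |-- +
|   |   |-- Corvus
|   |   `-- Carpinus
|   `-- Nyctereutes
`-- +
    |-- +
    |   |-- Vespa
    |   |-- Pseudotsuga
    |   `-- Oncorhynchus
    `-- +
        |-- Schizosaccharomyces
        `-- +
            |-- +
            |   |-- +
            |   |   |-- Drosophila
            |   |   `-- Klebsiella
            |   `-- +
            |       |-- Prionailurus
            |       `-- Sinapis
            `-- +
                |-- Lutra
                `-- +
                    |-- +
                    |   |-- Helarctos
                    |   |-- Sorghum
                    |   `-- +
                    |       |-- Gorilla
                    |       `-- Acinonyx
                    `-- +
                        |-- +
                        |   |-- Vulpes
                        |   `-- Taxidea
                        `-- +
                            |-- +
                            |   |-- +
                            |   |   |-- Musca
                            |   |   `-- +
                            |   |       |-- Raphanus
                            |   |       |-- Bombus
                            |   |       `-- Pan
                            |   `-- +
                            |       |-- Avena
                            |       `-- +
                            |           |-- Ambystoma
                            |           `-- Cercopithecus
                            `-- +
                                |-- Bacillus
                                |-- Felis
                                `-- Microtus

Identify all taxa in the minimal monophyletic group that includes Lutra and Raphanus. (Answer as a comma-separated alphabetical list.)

Tracing Lutra: it sits inside (Lutra,((Helarctos,Sorghum,(Gorilla,Acinonyx)),((Vulpes,Taxidea),(((Musca,(Raphanus,Bombus,Pan)),(Avena,(Ambystoma,Cercopithecus))),(Bacillus,Felis,Microtus))))).
Tracing Raphanus: it sits inside (Raphanus,Bombus,Pan).
The smallest clade enclosing both is (Lutra,((Helarctos,Sorghum,(Gorilla,Acinonyx)),((Vulpes,Taxidea),(((Musca,(Raphanus,Bombus,Pan)),(Avena,(Ambystoma,Cercopithecus))),(Bacillus,Felis,Microtus))))); the answer is its 17 terminal taxa in alphabetical order.

Acinonyx, Ambystoma, Avena, Bacillus, Bombus, Cercopithecus, Felis, Gorilla, Helarctos, Lutra, Microtus, Musca, Pan, Raphanus, Sorghum, Taxidea, Vulpes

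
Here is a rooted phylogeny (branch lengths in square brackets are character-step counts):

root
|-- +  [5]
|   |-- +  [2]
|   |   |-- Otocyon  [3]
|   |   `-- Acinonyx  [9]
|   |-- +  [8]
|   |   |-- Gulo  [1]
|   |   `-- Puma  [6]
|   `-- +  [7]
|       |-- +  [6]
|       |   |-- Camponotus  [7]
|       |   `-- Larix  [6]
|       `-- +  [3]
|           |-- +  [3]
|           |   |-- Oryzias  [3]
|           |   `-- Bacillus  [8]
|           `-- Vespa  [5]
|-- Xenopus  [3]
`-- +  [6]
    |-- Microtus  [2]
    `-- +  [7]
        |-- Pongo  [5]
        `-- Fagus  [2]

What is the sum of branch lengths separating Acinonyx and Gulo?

The path runs Acinonyx → … → MRCA → … → Gulo; the MRCA is the node subtending ((Otocyon,Acinonyx),(Gulo,Puma),((Camponotus,Larix),((Oryzias,Bacillus),Vespa))).
Branch lengths along that path: 9 + 2 + 8 + 1 = 20.

20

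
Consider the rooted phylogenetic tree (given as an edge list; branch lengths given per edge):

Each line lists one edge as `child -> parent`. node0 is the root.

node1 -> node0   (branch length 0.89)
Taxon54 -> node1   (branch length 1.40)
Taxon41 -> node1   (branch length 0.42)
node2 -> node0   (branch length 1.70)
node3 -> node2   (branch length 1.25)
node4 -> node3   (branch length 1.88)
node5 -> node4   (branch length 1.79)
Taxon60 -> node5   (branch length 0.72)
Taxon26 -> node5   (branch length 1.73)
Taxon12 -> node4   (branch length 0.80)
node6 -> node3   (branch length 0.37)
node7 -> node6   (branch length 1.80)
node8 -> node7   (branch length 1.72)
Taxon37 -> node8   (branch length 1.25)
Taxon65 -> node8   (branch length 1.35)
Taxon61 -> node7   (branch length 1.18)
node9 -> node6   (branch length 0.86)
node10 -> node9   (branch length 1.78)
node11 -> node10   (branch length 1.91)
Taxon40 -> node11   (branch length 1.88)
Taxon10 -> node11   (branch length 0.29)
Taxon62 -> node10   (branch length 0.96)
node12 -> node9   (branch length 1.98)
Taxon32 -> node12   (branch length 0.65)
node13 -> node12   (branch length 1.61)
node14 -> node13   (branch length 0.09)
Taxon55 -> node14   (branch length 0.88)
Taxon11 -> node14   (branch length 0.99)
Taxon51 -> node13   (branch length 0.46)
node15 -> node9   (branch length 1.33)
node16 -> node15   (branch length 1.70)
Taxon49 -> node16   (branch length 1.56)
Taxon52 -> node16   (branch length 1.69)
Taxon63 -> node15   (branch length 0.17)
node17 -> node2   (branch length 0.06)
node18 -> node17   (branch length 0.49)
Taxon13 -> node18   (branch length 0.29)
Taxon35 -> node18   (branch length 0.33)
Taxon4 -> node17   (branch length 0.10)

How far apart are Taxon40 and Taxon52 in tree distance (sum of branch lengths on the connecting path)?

10.29

The path runs Taxon40 → … → MRCA → … → Taxon52; the MRCA is the node subtending (((Taxon40,Taxon10),Taxon62),(Taxon32,((Taxon55,Taxon11),Taxon51)),((Taxon49,Taxon52),Taxon63)).
Branch lengths along that path: 1.88 + 1.91 + 1.78 + 1.33 + 1.70 + 1.69 = 10.29.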